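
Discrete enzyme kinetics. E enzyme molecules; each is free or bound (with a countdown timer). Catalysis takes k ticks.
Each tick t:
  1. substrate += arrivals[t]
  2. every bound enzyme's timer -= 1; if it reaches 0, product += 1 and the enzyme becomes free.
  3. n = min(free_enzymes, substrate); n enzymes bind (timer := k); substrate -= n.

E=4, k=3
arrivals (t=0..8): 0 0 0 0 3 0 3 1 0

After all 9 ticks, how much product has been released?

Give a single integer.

t=0: arr=0 -> substrate=0 bound=0 product=0
t=1: arr=0 -> substrate=0 bound=0 product=0
t=2: arr=0 -> substrate=0 bound=0 product=0
t=3: arr=0 -> substrate=0 bound=0 product=0
t=4: arr=3 -> substrate=0 bound=3 product=0
t=5: arr=0 -> substrate=0 bound=3 product=0
t=6: arr=3 -> substrate=2 bound=4 product=0
t=7: arr=1 -> substrate=0 bound=4 product=3
t=8: arr=0 -> substrate=0 bound=4 product=3

Answer: 3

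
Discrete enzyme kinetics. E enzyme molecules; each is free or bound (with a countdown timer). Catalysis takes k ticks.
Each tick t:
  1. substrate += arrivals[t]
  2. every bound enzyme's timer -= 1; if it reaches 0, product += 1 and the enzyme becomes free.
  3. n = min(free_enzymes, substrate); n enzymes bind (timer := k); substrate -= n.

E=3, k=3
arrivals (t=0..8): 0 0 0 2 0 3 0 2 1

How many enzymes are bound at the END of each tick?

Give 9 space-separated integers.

t=0: arr=0 -> substrate=0 bound=0 product=0
t=1: arr=0 -> substrate=0 bound=0 product=0
t=2: arr=0 -> substrate=0 bound=0 product=0
t=3: arr=2 -> substrate=0 bound=2 product=0
t=4: arr=0 -> substrate=0 bound=2 product=0
t=5: arr=3 -> substrate=2 bound=3 product=0
t=6: arr=0 -> substrate=0 bound=3 product=2
t=7: arr=2 -> substrate=2 bound=3 product=2
t=8: arr=1 -> substrate=2 bound=3 product=3

Answer: 0 0 0 2 2 3 3 3 3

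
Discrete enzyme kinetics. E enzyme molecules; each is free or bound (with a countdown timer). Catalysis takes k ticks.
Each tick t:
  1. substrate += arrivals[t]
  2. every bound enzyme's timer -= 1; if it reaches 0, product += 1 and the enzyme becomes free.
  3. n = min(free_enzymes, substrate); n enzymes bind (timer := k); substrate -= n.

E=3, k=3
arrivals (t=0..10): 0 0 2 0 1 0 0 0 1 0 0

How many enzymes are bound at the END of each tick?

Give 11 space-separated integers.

Answer: 0 0 2 2 3 1 1 0 1 1 1

Derivation:
t=0: arr=0 -> substrate=0 bound=0 product=0
t=1: arr=0 -> substrate=0 bound=0 product=0
t=2: arr=2 -> substrate=0 bound=2 product=0
t=3: arr=0 -> substrate=0 bound=2 product=0
t=4: arr=1 -> substrate=0 bound=3 product=0
t=5: arr=0 -> substrate=0 bound=1 product=2
t=6: arr=0 -> substrate=0 bound=1 product=2
t=7: arr=0 -> substrate=0 bound=0 product=3
t=8: arr=1 -> substrate=0 bound=1 product=3
t=9: arr=0 -> substrate=0 bound=1 product=3
t=10: arr=0 -> substrate=0 bound=1 product=3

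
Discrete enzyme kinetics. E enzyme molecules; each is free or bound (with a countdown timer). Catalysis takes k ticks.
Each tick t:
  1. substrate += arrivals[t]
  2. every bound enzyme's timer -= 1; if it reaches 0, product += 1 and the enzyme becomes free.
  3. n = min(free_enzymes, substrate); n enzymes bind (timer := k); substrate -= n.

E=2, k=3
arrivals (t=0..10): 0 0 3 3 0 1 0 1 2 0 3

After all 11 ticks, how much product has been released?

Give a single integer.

t=0: arr=0 -> substrate=0 bound=0 product=0
t=1: arr=0 -> substrate=0 bound=0 product=0
t=2: arr=3 -> substrate=1 bound=2 product=0
t=3: arr=3 -> substrate=4 bound=2 product=0
t=4: arr=0 -> substrate=4 bound=2 product=0
t=5: arr=1 -> substrate=3 bound=2 product=2
t=6: arr=0 -> substrate=3 bound=2 product=2
t=7: arr=1 -> substrate=4 bound=2 product=2
t=8: arr=2 -> substrate=4 bound=2 product=4
t=9: arr=0 -> substrate=4 bound=2 product=4
t=10: arr=3 -> substrate=7 bound=2 product=4

Answer: 4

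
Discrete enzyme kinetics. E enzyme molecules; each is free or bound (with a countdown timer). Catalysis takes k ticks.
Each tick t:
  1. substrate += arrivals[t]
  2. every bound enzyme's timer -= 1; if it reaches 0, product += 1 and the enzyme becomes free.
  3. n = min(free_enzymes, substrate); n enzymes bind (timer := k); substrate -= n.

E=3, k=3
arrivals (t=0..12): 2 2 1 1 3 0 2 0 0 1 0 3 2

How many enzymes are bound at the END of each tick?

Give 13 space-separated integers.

t=0: arr=2 -> substrate=0 bound=2 product=0
t=1: arr=2 -> substrate=1 bound=3 product=0
t=2: arr=1 -> substrate=2 bound=3 product=0
t=3: arr=1 -> substrate=1 bound=3 product=2
t=4: arr=3 -> substrate=3 bound=3 product=3
t=5: arr=0 -> substrate=3 bound=3 product=3
t=6: arr=2 -> substrate=3 bound=3 product=5
t=7: arr=0 -> substrate=2 bound=3 product=6
t=8: arr=0 -> substrate=2 bound=3 product=6
t=9: arr=1 -> substrate=1 bound=3 product=8
t=10: arr=0 -> substrate=0 bound=3 product=9
t=11: arr=3 -> substrate=3 bound=3 product=9
t=12: arr=2 -> substrate=3 bound=3 product=11

Answer: 2 3 3 3 3 3 3 3 3 3 3 3 3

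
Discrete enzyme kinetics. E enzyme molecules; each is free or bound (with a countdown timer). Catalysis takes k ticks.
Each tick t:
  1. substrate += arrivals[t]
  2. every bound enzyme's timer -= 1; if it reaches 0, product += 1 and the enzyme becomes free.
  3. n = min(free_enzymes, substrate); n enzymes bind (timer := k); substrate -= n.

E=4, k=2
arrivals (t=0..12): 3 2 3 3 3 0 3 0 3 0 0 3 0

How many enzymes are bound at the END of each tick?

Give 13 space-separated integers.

Answer: 3 4 4 4 4 4 4 4 4 4 1 3 3

Derivation:
t=0: arr=3 -> substrate=0 bound=3 product=0
t=1: arr=2 -> substrate=1 bound=4 product=0
t=2: arr=3 -> substrate=1 bound=4 product=3
t=3: arr=3 -> substrate=3 bound=4 product=4
t=4: arr=3 -> substrate=3 bound=4 product=7
t=5: arr=0 -> substrate=2 bound=4 product=8
t=6: arr=3 -> substrate=2 bound=4 product=11
t=7: arr=0 -> substrate=1 bound=4 product=12
t=8: arr=3 -> substrate=1 bound=4 product=15
t=9: arr=0 -> substrate=0 bound=4 product=16
t=10: arr=0 -> substrate=0 bound=1 product=19
t=11: arr=3 -> substrate=0 bound=3 product=20
t=12: arr=0 -> substrate=0 bound=3 product=20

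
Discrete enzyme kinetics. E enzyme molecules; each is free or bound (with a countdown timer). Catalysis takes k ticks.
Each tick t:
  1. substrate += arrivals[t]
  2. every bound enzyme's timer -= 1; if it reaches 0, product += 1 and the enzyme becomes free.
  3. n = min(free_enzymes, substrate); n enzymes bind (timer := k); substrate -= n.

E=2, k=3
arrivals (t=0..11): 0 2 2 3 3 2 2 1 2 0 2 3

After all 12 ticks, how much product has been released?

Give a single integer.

Answer: 6

Derivation:
t=0: arr=0 -> substrate=0 bound=0 product=0
t=1: arr=2 -> substrate=0 bound=2 product=0
t=2: arr=2 -> substrate=2 bound=2 product=0
t=3: arr=3 -> substrate=5 bound=2 product=0
t=4: arr=3 -> substrate=6 bound=2 product=2
t=5: arr=2 -> substrate=8 bound=2 product=2
t=6: arr=2 -> substrate=10 bound=2 product=2
t=7: arr=1 -> substrate=9 bound=2 product=4
t=8: arr=2 -> substrate=11 bound=2 product=4
t=9: arr=0 -> substrate=11 bound=2 product=4
t=10: arr=2 -> substrate=11 bound=2 product=6
t=11: arr=3 -> substrate=14 bound=2 product=6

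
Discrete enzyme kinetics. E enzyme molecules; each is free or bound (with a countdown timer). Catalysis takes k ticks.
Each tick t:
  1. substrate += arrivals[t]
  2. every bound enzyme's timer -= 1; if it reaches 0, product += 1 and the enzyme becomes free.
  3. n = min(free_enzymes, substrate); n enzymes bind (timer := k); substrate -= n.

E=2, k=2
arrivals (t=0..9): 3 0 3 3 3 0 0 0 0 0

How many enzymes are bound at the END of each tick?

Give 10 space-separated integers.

Answer: 2 2 2 2 2 2 2 2 2 2

Derivation:
t=0: arr=3 -> substrate=1 bound=2 product=0
t=1: arr=0 -> substrate=1 bound=2 product=0
t=2: arr=3 -> substrate=2 bound=2 product=2
t=3: arr=3 -> substrate=5 bound=2 product=2
t=4: arr=3 -> substrate=6 bound=2 product=4
t=5: arr=0 -> substrate=6 bound=2 product=4
t=6: arr=0 -> substrate=4 bound=2 product=6
t=7: arr=0 -> substrate=4 bound=2 product=6
t=8: arr=0 -> substrate=2 bound=2 product=8
t=9: arr=0 -> substrate=2 bound=2 product=8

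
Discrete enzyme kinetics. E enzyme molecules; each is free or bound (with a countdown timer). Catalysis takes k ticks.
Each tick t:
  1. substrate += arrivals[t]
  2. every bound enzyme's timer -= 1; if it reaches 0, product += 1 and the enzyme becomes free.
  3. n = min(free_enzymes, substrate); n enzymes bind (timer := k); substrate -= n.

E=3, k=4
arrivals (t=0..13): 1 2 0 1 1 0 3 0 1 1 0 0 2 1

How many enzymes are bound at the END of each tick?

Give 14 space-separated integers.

t=0: arr=1 -> substrate=0 bound=1 product=0
t=1: arr=2 -> substrate=0 bound=3 product=0
t=2: arr=0 -> substrate=0 bound=3 product=0
t=3: arr=1 -> substrate=1 bound=3 product=0
t=4: arr=1 -> substrate=1 bound=3 product=1
t=5: arr=0 -> substrate=0 bound=2 product=3
t=6: arr=3 -> substrate=2 bound=3 product=3
t=7: arr=0 -> substrate=2 bound=3 product=3
t=8: arr=1 -> substrate=2 bound=3 product=4
t=9: arr=1 -> substrate=2 bound=3 product=5
t=10: arr=0 -> substrate=1 bound=3 product=6
t=11: arr=0 -> substrate=1 bound=3 product=6
t=12: arr=2 -> substrate=2 bound=3 product=7
t=13: arr=1 -> substrate=2 bound=3 product=8

Answer: 1 3 3 3 3 2 3 3 3 3 3 3 3 3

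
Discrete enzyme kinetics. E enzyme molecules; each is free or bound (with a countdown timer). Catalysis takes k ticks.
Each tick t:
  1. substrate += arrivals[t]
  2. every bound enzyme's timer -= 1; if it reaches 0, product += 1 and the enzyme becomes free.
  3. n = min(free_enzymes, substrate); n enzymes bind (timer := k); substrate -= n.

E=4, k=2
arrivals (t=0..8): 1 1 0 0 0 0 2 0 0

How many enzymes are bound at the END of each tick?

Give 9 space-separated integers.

Answer: 1 2 1 0 0 0 2 2 0

Derivation:
t=0: arr=1 -> substrate=0 bound=1 product=0
t=1: arr=1 -> substrate=0 bound=2 product=0
t=2: arr=0 -> substrate=0 bound=1 product=1
t=3: arr=0 -> substrate=0 bound=0 product=2
t=4: arr=0 -> substrate=0 bound=0 product=2
t=5: arr=0 -> substrate=0 bound=0 product=2
t=6: arr=2 -> substrate=0 bound=2 product=2
t=7: arr=0 -> substrate=0 bound=2 product=2
t=8: arr=0 -> substrate=0 bound=0 product=4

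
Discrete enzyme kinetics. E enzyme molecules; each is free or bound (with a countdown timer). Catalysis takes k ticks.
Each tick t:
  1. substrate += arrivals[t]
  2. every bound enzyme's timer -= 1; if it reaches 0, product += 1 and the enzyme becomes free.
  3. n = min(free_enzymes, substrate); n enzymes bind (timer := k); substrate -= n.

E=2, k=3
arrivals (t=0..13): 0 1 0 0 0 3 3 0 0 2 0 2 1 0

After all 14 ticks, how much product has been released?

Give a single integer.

Answer: 5

Derivation:
t=0: arr=0 -> substrate=0 bound=0 product=0
t=1: arr=1 -> substrate=0 bound=1 product=0
t=2: arr=0 -> substrate=0 bound=1 product=0
t=3: arr=0 -> substrate=0 bound=1 product=0
t=4: arr=0 -> substrate=0 bound=0 product=1
t=5: arr=3 -> substrate=1 bound=2 product=1
t=6: arr=3 -> substrate=4 bound=2 product=1
t=7: arr=0 -> substrate=4 bound=2 product=1
t=8: arr=0 -> substrate=2 bound=2 product=3
t=9: arr=2 -> substrate=4 bound=2 product=3
t=10: arr=0 -> substrate=4 bound=2 product=3
t=11: arr=2 -> substrate=4 bound=2 product=5
t=12: arr=1 -> substrate=5 bound=2 product=5
t=13: arr=0 -> substrate=5 bound=2 product=5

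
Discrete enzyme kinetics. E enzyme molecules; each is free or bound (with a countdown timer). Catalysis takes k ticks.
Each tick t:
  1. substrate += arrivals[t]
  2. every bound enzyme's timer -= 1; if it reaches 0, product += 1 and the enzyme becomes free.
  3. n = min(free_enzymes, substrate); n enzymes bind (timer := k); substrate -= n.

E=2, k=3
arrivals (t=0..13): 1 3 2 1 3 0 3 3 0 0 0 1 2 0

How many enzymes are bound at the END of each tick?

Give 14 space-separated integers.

t=0: arr=1 -> substrate=0 bound=1 product=0
t=1: arr=3 -> substrate=2 bound=2 product=0
t=2: arr=2 -> substrate=4 bound=2 product=0
t=3: arr=1 -> substrate=4 bound=2 product=1
t=4: arr=3 -> substrate=6 bound=2 product=2
t=5: arr=0 -> substrate=6 bound=2 product=2
t=6: arr=3 -> substrate=8 bound=2 product=3
t=7: arr=3 -> substrate=10 bound=2 product=4
t=8: arr=0 -> substrate=10 bound=2 product=4
t=9: arr=0 -> substrate=9 bound=2 product=5
t=10: arr=0 -> substrate=8 bound=2 product=6
t=11: arr=1 -> substrate=9 bound=2 product=6
t=12: arr=2 -> substrate=10 bound=2 product=7
t=13: arr=0 -> substrate=9 bound=2 product=8

Answer: 1 2 2 2 2 2 2 2 2 2 2 2 2 2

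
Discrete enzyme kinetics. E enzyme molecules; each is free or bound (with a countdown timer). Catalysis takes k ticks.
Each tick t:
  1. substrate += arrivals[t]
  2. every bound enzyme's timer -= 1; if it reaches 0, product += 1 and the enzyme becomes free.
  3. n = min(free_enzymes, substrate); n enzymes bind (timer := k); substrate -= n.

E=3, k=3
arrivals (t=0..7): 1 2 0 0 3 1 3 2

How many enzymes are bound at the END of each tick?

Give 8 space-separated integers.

Answer: 1 3 3 2 3 3 3 3

Derivation:
t=0: arr=1 -> substrate=0 bound=1 product=0
t=1: arr=2 -> substrate=0 bound=3 product=0
t=2: arr=0 -> substrate=0 bound=3 product=0
t=3: arr=0 -> substrate=0 bound=2 product=1
t=4: arr=3 -> substrate=0 bound=3 product=3
t=5: arr=1 -> substrate=1 bound=3 product=3
t=6: arr=3 -> substrate=4 bound=3 product=3
t=7: arr=2 -> substrate=3 bound=3 product=6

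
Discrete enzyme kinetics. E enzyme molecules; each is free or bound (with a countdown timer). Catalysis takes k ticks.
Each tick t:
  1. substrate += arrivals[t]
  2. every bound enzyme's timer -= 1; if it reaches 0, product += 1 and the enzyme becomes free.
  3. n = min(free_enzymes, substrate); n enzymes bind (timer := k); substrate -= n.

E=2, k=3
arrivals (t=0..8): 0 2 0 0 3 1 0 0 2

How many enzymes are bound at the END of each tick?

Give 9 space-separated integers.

t=0: arr=0 -> substrate=0 bound=0 product=0
t=1: arr=2 -> substrate=0 bound=2 product=0
t=2: arr=0 -> substrate=0 bound=2 product=0
t=3: arr=0 -> substrate=0 bound=2 product=0
t=4: arr=3 -> substrate=1 bound=2 product=2
t=5: arr=1 -> substrate=2 bound=2 product=2
t=6: arr=0 -> substrate=2 bound=2 product=2
t=7: arr=0 -> substrate=0 bound=2 product=4
t=8: arr=2 -> substrate=2 bound=2 product=4

Answer: 0 2 2 2 2 2 2 2 2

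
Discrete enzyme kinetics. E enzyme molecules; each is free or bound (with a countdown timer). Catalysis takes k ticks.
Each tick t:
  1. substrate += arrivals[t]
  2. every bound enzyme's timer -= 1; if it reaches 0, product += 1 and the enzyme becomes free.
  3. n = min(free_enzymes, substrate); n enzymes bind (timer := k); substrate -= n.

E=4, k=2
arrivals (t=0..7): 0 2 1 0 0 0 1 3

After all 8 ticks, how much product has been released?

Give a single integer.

t=0: arr=0 -> substrate=0 bound=0 product=0
t=1: arr=2 -> substrate=0 bound=2 product=0
t=2: arr=1 -> substrate=0 bound=3 product=0
t=3: arr=0 -> substrate=0 bound=1 product=2
t=4: arr=0 -> substrate=0 bound=0 product=3
t=5: arr=0 -> substrate=0 bound=0 product=3
t=6: arr=1 -> substrate=0 bound=1 product=3
t=7: arr=3 -> substrate=0 bound=4 product=3

Answer: 3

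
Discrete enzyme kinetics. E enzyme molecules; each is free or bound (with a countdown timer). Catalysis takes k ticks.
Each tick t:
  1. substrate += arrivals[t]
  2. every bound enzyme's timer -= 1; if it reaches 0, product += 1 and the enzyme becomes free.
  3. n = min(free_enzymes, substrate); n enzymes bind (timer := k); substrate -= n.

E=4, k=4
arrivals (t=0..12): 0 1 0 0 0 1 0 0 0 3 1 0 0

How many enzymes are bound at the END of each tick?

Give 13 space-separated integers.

t=0: arr=0 -> substrate=0 bound=0 product=0
t=1: arr=1 -> substrate=0 bound=1 product=0
t=2: arr=0 -> substrate=0 bound=1 product=0
t=3: arr=0 -> substrate=0 bound=1 product=0
t=4: arr=0 -> substrate=0 bound=1 product=0
t=5: arr=1 -> substrate=0 bound=1 product=1
t=6: arr=0 -> substrate=0 bound=1 product=1
t=7: arr=0 -> substrate=0 bound=1 product=1
t=8: arr=0 -> substrate=0 bound=1 product=1
t=9: arr=3 -> substrate=0 bound=3 product=2
t=10: arr=1 -> substrate=0 bound=4 product=2
t=11: arr=0 -> substrate=0 bound=4 product=2
t=12: arr=0 -> substrate=0 bound=4 product=2

Answer: 0 1 1 1 1 1 1 1 1 3 4 4 4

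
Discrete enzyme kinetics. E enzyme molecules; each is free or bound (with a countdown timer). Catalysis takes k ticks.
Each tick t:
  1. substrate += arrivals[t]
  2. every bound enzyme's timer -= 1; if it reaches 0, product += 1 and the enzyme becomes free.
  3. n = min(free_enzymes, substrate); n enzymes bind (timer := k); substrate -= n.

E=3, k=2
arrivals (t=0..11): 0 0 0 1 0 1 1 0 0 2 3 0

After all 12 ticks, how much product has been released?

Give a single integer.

t=0: arr=0 -> substrate=0 bound=0 product=0
t=1: arr=0 -> substrate=0 bound=0 product=0
t=2: arr=0 -> substrate=0 bound=0 product=0
t=3: arr=1 -> substrate=0 bound=1 product=0
t=4: arr=0 -> substrate=0 bound=1 product=0
t=5: arr=1 -> substrate=0 bound=1 product=1
t=6: arr=1 -> substrate=0 bound=2 product=1
t=7: arr=0 -> substrate=0 bound=1 product=2
t=8: arr=0 -> substrate=0 bound=0 product=3
t=9: arr=2 -> substrate=0 bound=2 product=3
t=10: arr=3 -> substrate=2 bound=3 product=3
t=11: arr=0 -> substrate=0 bound=3 product=5

Answer: 5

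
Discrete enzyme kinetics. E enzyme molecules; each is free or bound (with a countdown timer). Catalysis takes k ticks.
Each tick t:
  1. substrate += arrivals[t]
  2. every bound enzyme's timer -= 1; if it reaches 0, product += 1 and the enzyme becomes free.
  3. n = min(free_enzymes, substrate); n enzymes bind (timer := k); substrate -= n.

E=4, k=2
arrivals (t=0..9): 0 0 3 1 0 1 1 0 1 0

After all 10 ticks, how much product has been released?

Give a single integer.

t=0: arr=0 -> substrate=0 bound=0 product=0
t=1: arr=0 -> substrate=0 bound=0 product=0
t=2: arr=3 -> substrate=0 bound=3 product=0
t=3: arr=1 -> substrate=0 bound=4 product=0
t=4: arr=0 -> substrate=0 bound=1 product=3
t=5: arr=1 -> substrate=0 bound=1 product=4
t=6: arr=1 -> substrate=0 bound=2 product=4
t=7: arr=0 -> substrate=0 bound=1 product=5
t=8: arr=1 -> substrate=0 bound=1 product=6
t=9: arr=0 -> substrate=0 bound=1 product=6

Answer: 6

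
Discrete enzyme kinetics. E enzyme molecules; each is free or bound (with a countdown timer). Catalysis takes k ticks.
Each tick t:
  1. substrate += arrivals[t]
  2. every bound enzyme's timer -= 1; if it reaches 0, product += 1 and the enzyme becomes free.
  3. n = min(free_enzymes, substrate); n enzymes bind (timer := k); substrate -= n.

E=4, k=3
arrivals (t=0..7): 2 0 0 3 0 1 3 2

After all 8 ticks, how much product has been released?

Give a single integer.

Answer: 5

Derivation:
t=0: arr=2 -> substrate=0 bound=2 product=0
t=1: arr=0 -> substrate=0 bound=2 product=0
t=2: arr=0 -> substrate=0 bound=2 product=0
t=3: arr=3 -> substrate=0 bound=3 product=2
t=4: arr=0 -> substrate=0 bound=3 product=2
t=5: arr=1 -> substrate=0 bound=4 product=2
t=6: arr=3 -> substrate=0 bound=4 product=5
t=7: arr=2 -> substrate=2 bound=4 product=5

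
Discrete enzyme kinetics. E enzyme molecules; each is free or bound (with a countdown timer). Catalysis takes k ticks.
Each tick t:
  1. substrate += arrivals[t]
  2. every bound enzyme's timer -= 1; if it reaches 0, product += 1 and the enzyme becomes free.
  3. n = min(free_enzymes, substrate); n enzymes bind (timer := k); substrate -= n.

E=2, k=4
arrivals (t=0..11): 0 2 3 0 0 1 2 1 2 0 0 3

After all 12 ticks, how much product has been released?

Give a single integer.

t=0: arr=0 -> substrate=0 bound=0 product=0
t=1: arr=2 -> substrate=0 bound=2 product=0
t=2: arr=3 -> substrate=3 bound=2 product=0
t=3: arr=0 -> substrate=3 bound=2 product=0
t=4: arr=0 -> substrate=3 bound=2 product=0
t=5: arr=1 -> substrate=2 bound=2 product=2
t=6: arr=2 -> substrate=4 bound=2 product=2
t=7: arr=1 -> substrate=5 bound=2 product=2
t=8: arr=2 -> substrate=7 bound=2 product=2
t=9: arr=0 -> substrate=5 bound=2 product=4
t=10: arr=0 -> substrate=5 bound=2 product=4
t=11: arr=3 -> substrate=8 bound=2 product=4

Answer: 4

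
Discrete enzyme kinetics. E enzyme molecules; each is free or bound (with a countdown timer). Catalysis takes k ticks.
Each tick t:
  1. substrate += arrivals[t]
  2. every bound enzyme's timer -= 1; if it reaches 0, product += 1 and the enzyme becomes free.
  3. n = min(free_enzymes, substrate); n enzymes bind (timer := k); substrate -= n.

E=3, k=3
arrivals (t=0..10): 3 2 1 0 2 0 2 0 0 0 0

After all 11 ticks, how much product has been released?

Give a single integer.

Answer: 9

Derivation:
t=0: arr=3 -> substrate=0 bound=3 product=0
t=1: arr=2 -> substrate=2 bound=3 product=0
t=2: arr=1 -> substrate=3 bound=3 product=0
t=3: arr=0 -> substrate=0 bound=3 product=3
t=4: arr=2 -> substrate=2 bound=3 product=3
t=5: arr=0 -> substrate=2 bound=3 product=3
t=6: arr=2 -> substrate=1 bound=3 product=6
t=7: arr=0 -> substrate=1 bound=3 product=6
t=8: arr=0 -> substrate=1 bound=3 product=6
t=9: arr=0 -> substrate=0 bound=1 product=9
t=10: arr=0 -> substrate=0 bound=1 product=9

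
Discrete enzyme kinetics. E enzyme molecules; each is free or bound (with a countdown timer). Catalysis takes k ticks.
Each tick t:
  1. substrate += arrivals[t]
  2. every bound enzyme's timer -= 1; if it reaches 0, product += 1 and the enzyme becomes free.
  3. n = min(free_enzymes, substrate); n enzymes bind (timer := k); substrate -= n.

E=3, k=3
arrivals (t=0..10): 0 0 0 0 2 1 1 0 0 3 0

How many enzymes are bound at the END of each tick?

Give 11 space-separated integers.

Answer: 0 0 0 0 2 3 3 2 1 3 3

Derivation:
t=0: arr=0 -> substrate=0 bound=0 product=0
t=1: arr=0 -> substrate=0 bound=0 product=0
t=2: arr=0 -> substrate=0 bound=0 product=0
t=3: arr=0 -> substrate=0 bound=0 product=0
t=4: arr=2 -> substrate=0 bound=2 product=0
t=5: arr=1 -> substrate=0 bound=3 product=0
t=6: arr=1 -> substrate=1 bound=3 product=0
t=7: arr=0 -> substrate=0 bound=2 product=2
t=8: arr=0 -> substrate=0 bound=1 product=3
t=9: arr=3 -> substrate=1 bound=3 product=3
t=10: arr=0 -> substrate=0 bound=3 product=4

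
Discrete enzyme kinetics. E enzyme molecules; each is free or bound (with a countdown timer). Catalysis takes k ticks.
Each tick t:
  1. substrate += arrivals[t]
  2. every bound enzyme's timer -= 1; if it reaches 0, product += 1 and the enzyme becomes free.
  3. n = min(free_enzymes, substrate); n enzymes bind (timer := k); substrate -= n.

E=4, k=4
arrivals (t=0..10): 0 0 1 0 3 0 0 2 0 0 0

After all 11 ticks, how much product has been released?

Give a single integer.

Answer: 4

Derivation:
t=0: arr=0 -> substrate=0 bound=0 product=0
t=1: arr=0 -> substrate=0 bound=0 product=0
t=2: arr=1 -> substrate=0 bound=1 product=0
t=3: arr=0 -> substrate=0 bound=1 product=0
t=4: arr=3 -> substrate=0 bound=4 product=0
t=5: arr=0 -> substrate=0 bound=4 product=0
t=6: arr=0 -> substrate=0 bound=3 product=1
t=7: arr=2 -> substrate=1 bound=4 product=1
t=8: arr=0 -> substrate=0 bound=2 product=4
t=9: arr=0 -> substrate=0 bound=2 product=4
t=10: arr=0 -> substrate=0 bound=2 product=4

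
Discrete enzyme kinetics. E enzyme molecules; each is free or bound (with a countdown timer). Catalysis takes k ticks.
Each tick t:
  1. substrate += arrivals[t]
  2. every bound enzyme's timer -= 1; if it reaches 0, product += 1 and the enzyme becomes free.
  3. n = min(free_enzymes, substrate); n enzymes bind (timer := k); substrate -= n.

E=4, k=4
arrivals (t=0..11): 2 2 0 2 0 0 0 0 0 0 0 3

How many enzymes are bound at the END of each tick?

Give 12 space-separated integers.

t=0: arr=2 -> substrate=0 bound=2 product=0
t=1: arr=2 -> substrate=0 bound=4 product=0
t=2: arr=0 -> substrate=0 bound=4 product=0
t=3: arr=2 -> substrate=2 bound=4 product=0
t=4: arr=0 -> substrate=0 bound=4 product=2
t=5: arr=0 -> substrate=0 bound=2 product=4
t=6: arr=0 -> substrate=0 bound=2 product=4
t=7: arr=0 -> substrate=0 bound=2 product=4
t=8: arr=0 -> substrate=0 bound=0 product=6
t=9: arr=0 -> substrate=0 bound=0 product=6
t=10: arr=0 -> substrate=0 bound=0 product=6
t=11: arr=3 -> substrate=0 bound=3 product=6

Answer: 2 4 4 4 4 2 2 2 0 0 0 3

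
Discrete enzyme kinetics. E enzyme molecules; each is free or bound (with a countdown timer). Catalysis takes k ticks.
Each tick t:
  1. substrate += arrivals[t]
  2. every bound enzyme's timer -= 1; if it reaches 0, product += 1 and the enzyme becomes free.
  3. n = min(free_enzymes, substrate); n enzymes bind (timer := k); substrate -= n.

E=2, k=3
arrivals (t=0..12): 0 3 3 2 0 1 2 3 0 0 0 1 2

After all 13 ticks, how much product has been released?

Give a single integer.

t=0: arr=0 -> substrate=0 bound=0 product=0
t=1: arr=3 -> substrate=1 bound=2 product=0
t=2: arr=3 -> substrate=4 bound=2 product=0
t=3: arr=2 -> substrate=6 bound=2 product=0
t=4: arr=0 -> substrate=4 bound=2 product=2
t=5: arr=1 -> substrate=5 bound=2 product=2
t=6: arr=2 -> substrate=7 bound=2 product=2
t=7: arr=3 -> substrate=8 bound=2 product=4
t=8: arr=0 -> substrate=8 bound=2 product=4
t=9: arr=0 -> substrate=8 bound=2 product=4
t=10: arr=0 -> substrate=6 bound=2 product=6
t=11: arr=1 -> substrate=7 bound=2 product=6
t=12: arr=2 -> substrate=9 bound=2 product=6

Answer: 6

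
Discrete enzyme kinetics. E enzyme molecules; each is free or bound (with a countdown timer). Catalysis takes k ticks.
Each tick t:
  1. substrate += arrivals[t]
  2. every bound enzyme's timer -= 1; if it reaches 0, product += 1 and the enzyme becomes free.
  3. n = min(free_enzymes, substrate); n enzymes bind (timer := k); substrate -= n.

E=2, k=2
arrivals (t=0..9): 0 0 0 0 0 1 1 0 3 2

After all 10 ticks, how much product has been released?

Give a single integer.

t=0: arr=0 -> substrate=0 bound=0 product=0
t=1: arr=0 -> substrate=0 bound=0 product=0
t=2: arr=0 -> substrate=0 bound=0 product=0
t=3: arr=0 -> substrate=0 bound=0 product=0
t=4: arr=0 -> substrate=0 bound=0 product=0
t=5: arr=1 -> substrate=0 bound=1 product=0
t=6: arr=1 -> substrate=0 bound=2 product=0
t=7: arr=0 -> substrate=0 bound=1 product=1
t=8: arr=3 -> substrate=1 bound=2 product=2
t=9: arr=2 -> substrate=3 bound=2 product=2

Answer: 2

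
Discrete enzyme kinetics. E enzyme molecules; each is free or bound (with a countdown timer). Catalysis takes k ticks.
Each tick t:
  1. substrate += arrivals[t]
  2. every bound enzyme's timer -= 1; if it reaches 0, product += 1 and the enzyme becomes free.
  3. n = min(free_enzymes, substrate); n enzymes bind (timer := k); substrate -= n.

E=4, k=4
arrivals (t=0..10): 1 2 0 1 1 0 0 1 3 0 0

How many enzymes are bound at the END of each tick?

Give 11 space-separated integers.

Answer: 1 3 3 4 4 2 2 2 4 4 4

Derivation:
t=0: arr=1 -> substrate=0 bound=1 product=0
t=1: arr=2 -> substrate=0 bound=3 product=0
t=2: arr=0 -> substrate=0 bound=3 product=0
t=3: arr=1 -> substrate=0 bound=4 product=0
t=4: arr=1 -> substrate=0 bound=4 product=1
t=5: arr=0 -> substrate=0 bound=2 product=3
t=6: arr=0 -> substrate=0 bound=2 product=3
t=7: arr=1 -> substrate=0 bound=2 product=4
t=8: arr=3 -> substrate=0 bound=4 product=5
t=9: arr=0 -> substrate=0 bound=4 product=5
t=10: arr=0 -> substrate=0 bound=4 product=5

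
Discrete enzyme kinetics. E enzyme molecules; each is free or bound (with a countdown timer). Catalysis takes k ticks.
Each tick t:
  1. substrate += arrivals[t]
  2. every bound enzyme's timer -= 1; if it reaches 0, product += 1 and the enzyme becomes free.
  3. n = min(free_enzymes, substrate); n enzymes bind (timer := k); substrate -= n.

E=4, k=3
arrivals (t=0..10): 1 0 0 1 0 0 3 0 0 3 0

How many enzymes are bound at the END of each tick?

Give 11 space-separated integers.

t=0: arr=1 -> substrate=0 bound=1 product=0
t=1: arr=0 -> substrate=0 bound=1 product=0
t=2: arr=0 -> substrate=0 bound=1 product=0
t=3: arr=1 -> substrate=0 bound=1 product=1
t=4: arr=0 -> substrate=0 bound=1 product=1
t=5: arr=0 -> substrate=0 bound=1 product=1
t=6: arr=3 -> substrate=0 bound=3 product=2
t=7: arr=0 -> substrate=0 bound=3 product=2
t=8: arr=0 -> substrate=0 bound=3 product=2
t=9: arr=3 -> substrate=0 bound=3 product=5
t=10: arr=0 -> substrate=0 bound=3 product=5

Answer: 1 1 1 1 1 1 3 3 3 3 3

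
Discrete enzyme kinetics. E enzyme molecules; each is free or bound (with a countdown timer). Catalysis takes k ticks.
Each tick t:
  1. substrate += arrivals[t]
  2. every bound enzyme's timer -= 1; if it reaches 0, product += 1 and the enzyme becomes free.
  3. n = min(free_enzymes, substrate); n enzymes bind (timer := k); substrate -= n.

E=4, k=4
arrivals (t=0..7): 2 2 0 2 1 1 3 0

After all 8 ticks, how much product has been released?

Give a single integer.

Answer: 4

Derivation:
t=0: arr=2 -> substrate=0 bound=2 product=0
t=1: arr=2 -> substrate=0 bound=4 product=0
t=2: arr=0 -> substrate=0 bound=4 product=0
t=3: arr=2 -> substrate=2 bound=4 product=0
t=4: arr=1 -> substrate=1 bound=4 product=2
t=5: arr=1 -> substrate=0 bound=4 product=4
t=6: arr=3 -> substrate=3 bound=4 product=4
t=7: arr=0 -> substrate=3 bound=4 product=4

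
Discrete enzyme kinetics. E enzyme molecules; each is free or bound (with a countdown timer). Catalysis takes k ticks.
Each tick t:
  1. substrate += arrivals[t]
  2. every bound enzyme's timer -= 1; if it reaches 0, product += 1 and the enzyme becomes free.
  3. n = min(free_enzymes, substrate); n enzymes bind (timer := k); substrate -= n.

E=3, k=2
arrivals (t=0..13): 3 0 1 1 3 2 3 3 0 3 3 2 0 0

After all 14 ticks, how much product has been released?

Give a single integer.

t=0: arr=3 -> substrate=0 bound=3 product=0
t=1: arr=0 -> substrate=0 bound=3 product=0
t=2: arr=1 -> substrate=0 bound=1 product=3
t=3: arr=1 -> substrate=0 bound=2 product=3
t=4: arr=3 -> substrate=1 bound=3 product=4
t=5: arr=2 -> substrate=2 bound=3 product=5
t=6: arr=3 -> substrate=3 bound=3 product=7
t=7: arr=3 -> substrate=5 bound=3 product=8
t=8: arr=0 -> substrate=3 bound=3 product=10
t=9: arr=3 -> substrate=5 bound=3 product=11
t=10: arr=3 -> substrate=6 bound=3 product=13
t=11: arr=2 -> substrate=7 bound=3 product=14
t=12: arr=0 -> substrate=5 bound=3 product=16
t=13: arr=0 -> substrate=4 bound=3 product=17

Answer: 17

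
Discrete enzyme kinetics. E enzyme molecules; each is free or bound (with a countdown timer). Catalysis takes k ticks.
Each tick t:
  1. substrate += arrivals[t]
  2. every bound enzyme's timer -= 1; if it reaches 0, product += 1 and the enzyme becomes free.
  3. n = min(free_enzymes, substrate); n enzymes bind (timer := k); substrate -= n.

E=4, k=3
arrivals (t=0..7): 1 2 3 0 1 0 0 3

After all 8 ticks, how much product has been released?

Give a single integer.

t=0: arr=1 -> substrate=0 bound=1 product=0
t=1: arr=2 -> substrate=0 bound=3 product=0
t=2: arr=3 -> substrate=2 bound=4 product=0
t=3: arr=0 -> substrate=1 bound=4 product=1
t=4: arr=1 -> substrate=0 bound=4 product=3
t=5: arr=0 -> substrate=0 bound=3 product=4
t=6: arr=0 -> substrate=0 bound=2 product=5
t=7: arr=3 -> substrate=0 bound=3 product=7

Answer: 7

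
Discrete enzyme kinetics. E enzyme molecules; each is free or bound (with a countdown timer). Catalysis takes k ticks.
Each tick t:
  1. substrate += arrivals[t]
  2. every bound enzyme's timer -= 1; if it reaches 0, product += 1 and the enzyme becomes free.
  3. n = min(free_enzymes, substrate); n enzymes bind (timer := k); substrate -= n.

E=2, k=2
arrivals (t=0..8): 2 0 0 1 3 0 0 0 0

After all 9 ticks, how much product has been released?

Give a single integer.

t=0: arr=2 -> substrate=0 bound=2 product=0
t=1: arr=0 -> substrate=0 bound=2 product=0
t=2: arr=0 -> substrate=0 bound=0 product=2
t=3: arr=1 -> substrate=0 bound=1 product=2
t=4: arr=3 -> substrate=2 bound=2 product=2
t=5: arr=0 -> substrate=1 bound=2 product=3
t=6: arr=0 -> substrate=0 bound=2 product=4
t=7: arr=0 -> substrate=0 bound=1 product=5
t=8: arr=0 -> substrate=0 bound=0 product=6

Answer: 6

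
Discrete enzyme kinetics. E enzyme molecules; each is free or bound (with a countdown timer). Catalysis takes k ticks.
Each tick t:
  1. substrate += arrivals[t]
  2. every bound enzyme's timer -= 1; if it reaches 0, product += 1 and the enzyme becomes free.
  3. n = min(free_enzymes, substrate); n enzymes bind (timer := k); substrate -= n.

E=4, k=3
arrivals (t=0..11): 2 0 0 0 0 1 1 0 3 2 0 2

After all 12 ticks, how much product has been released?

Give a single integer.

t=0: arr=2 -> substrate=0 bound=2 product=0
t=1: arr=0 -> substrate=0 bound=2 product=0
t=2: arr=0 -> substrate=0 bound=2 product=0
t=3: arr=0 -> substrate=0 bound=0 product=2
t=4: arr=0 -> substrate=0 bound=0 product=2
t=5: arr=1 -> substrate=0 bound=1 product=2
t=6: arr=1 -> substrate=0 bound=2 product=2
t=7: arr=0 -> substrate=0 bound=2 product=2
t=8: arr=3 -> substrate=0 bound=4 product=3
t=9: arr=2 -> substrate=1 bound=4 product=4
t=10: arr=0 -> substrate=1 bound=4 product=4
t=11: arr=2 -> substrate=0 bound=4 product=7

Answer: 7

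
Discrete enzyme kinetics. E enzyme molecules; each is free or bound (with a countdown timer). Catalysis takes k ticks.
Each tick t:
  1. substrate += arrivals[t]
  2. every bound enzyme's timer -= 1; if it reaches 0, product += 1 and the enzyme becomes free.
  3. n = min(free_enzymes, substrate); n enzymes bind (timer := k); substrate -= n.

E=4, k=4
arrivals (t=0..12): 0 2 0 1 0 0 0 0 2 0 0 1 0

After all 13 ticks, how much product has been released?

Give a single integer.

Answer: 5

Derivation:
t=0: arr=0 -> substrate=0 bound=0 product=0
t=1: arr=2 -> substrate=0 bound=2 product=0
t=2: arr=0 -> substrate=0 bound=2 product=0
t=3: arr=1 -> substrate=0 bound=3 product=0
t=4: arr=0 -> substrate=0 bound=3 product=0
t=5: arr=0 -> substrate=0 bound=1 product=2
t=6: arr=0 -> substrate=0 bound=1 product=2
t=7: arr=0 -> substrate=0 bound=0 product=3
t=8: arr=2 -> substrate=0 bound=2 product=3
t=9: arr=0 -> substrate=0 bound=2 product=3
t=10: arr=0 -> substrate=0 bound=2 product=3
t=11: arr=1 -> substrate=0 bound=3 product=3
t=12: arr=0 -> substrate=0 bound=1 product=5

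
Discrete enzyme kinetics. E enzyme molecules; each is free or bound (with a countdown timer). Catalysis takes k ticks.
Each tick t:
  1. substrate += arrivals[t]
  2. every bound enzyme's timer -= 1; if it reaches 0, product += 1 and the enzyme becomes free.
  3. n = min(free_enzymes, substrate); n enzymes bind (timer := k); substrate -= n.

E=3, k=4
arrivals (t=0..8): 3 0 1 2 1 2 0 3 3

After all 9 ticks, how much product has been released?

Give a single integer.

t=0: arr=3 -> substrate=0 bound=3 product=0
t=1: arr=0 -> substrate=0 bound=3 product=0
t=2: arr=1 -> substrate=1 bound=3 product=0
t=3: arr=2 -> substrate=3 bound=3 product=0
t=4: arr=1 -> substrate=1 bound=3 product=3
t=5: arr=2 -> substrate=3 bound=3 product=3
t=6: arr=0 -> substrate=3 bound=3 product=3
t=7: arr=3 -> substrate=6 bound=3 product=3
t=8: arr=3 -> substrate=6 bound=3 product=6

Answer: 6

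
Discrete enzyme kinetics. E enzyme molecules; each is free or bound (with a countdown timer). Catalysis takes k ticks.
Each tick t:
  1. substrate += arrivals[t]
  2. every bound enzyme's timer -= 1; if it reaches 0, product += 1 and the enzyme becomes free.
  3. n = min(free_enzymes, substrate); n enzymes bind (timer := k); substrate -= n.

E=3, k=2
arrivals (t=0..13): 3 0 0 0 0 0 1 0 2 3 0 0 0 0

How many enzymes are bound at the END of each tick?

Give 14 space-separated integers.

t=0: arr=3 -> substrate=0 bound=3 product=0
t=1: arr=0 -> substrate=0 bound=3 product=0
t=2: arr=0 -> substrate=0 bound=0 product=3
t=3: arr=0 -> substrate=0 bound=0 product=3
t=4: arr=0 -> substrate=0 bound=0 product=3
t=5: arr=0 -> substrate=0 bound=0 product=3
t=6: arr=1 -> substrate=0 bound=1 product=3
t=7: arr=0 -> substrate=0 bound=1 product=3
t=8: arr=2 -> substrate=0 bound=2 product=4
t=9: arr=3 -> substrate=2 bound=3 product=4
t=10: arr=0 -> substrate=0 bound=3 product=6
t=11: arr=0 -> substrate=0 bound=2 product=7
t=12: arr=0 -> substrate=0 bound=0 product=9
t=13: arr=0 -> substrate=0 bound=0 product=9

Answer: 3 3 0 0 0 0 1 1 2 3 3 2 0 0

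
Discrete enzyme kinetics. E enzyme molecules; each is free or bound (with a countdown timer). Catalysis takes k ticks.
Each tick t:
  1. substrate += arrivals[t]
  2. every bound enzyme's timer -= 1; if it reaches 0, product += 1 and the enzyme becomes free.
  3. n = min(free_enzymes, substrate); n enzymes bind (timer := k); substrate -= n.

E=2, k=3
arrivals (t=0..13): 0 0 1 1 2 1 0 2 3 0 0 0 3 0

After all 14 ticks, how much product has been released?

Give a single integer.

Answer: 6

Derivation:
t=0: arr=0 -> substrate=0 bound=0 product=0
t=1: arr=0 -> substrate=0 bound=0 product=0
t=2: arr=1 -> substrate=0 bound=1 product=0
t=3: arr=1 -> substrate=0 bound=2 product=0
t=4: arr=2 -> substrate=2 bound=2 product=0
t=5: arr=1 -> substrate=2 bound=2 product=1
t=6: arr=0 -> substrate=1 bound=2 product=2
t=7: arr=2 -> substrate=3 bound=2 product=2
t=8: arr=3 -> substrate=5 bound=2 product=3
t=9: arr=0 -> substrate=4 bound=2 product=4
t=10: arr=0 -> substrate=4 bound=2 product=4
t=11: arr=0 -> substrate=3 bound=2 product=5
t=12: arr=3 -> substrate=5 bound=2 product=6
t=13: arr=0 -> substrate=5 bound=2 product=6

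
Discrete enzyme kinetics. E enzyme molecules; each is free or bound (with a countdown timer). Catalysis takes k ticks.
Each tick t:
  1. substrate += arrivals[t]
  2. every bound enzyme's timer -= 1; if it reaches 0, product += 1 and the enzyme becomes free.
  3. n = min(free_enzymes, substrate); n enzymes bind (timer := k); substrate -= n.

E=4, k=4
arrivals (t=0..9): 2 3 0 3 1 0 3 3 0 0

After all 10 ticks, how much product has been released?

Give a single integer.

t=0: arr=2 -> substrate=0 bound=2 product=0
t=1: arr=3 -> substrate=1 bound=4 product=0
t=2: arr=0 -> substrate=1 bound=4 product=0
t=3: arr=3 -> substrate=4 bound=4 product=0
t=4: arr=1 -> substrate=3 bound=4 product=2
t=5: arr=0 -> substrate=1 bound=4 product=4
t=6: arr=3 -> substrate=4 bound=4 product=4
t=7: arr=3 -> substrate=7 bound=4 product=4
t=8: arr=0 -> substrate=5 bound=4 product=6
t=9: arr=0 -> substrate=3 bound=4 product=8

Answer: 8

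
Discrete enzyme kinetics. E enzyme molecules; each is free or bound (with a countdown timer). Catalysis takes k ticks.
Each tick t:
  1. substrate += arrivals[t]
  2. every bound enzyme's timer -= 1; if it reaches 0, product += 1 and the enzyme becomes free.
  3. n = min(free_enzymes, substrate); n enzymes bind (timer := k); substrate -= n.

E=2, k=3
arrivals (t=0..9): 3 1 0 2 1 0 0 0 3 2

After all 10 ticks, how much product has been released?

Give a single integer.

Answer: 6

Derivation:
t=0: arr=3 -> substrate=1 bound=2 product=0
t=1: arr=1 -> substrate=2 bound=2 product=0
t=2: arr=0 -> substrate=2 bound=2 product=0
t=3: arr=2 -> substrate=2 bound=2 product=2
t=4: arr=1 -> substrate=3 bound=2 product=2
t=5: arr=0 -> substrate=3 bound=2 product=2
t=6: arr=0 -> substrate=1 bound=2 product=4
t=7: arr=0 -> substrate=1 bound=2 product=4
t=8: arr=3 -> substrate=4 bound=2 product=4
t=9: arr=2 -> substrate=4 bound=2 product=6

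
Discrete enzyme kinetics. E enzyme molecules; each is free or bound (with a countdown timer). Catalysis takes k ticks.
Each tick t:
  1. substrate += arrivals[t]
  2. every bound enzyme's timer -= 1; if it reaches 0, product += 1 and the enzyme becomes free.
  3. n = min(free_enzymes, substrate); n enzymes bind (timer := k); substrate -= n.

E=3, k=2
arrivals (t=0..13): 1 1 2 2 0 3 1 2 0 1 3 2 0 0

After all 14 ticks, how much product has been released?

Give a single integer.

t=0: arr=1 -> substrate=0 bound=1 product=0
t=1: arr=1 -> substrate=0 bound=2 product=0
t=2: arr=2 -> substrate=0 bound=3 product=1
t=3: arr=2 -> substrate=1 bound=3 product=2
t=4: arr=0 -> substrate=0 bound=2 product=4
t=5: arr=3 -> substrate=1 bound=3 product=5
t=6: arr=1 -> substrate=1 bound=3 product=6
t=7: arr=2 -> substrate=1 bound=3 product=8
t=8: arr=0 -> substrate=0 bound=3 product=9
t=9: arr=1 -> substrate=0 bound=2 product=11
t=10: arr=3 -> substrate=1 bound=3 product=12
t=11: arr=2 -> substrate=2 bound=3 product=13
t=12: arr=0 -> substrate=0 bound=3 product=15
t=13: arr=0 -> substrate=0 bound=2 product=16

Answer: 16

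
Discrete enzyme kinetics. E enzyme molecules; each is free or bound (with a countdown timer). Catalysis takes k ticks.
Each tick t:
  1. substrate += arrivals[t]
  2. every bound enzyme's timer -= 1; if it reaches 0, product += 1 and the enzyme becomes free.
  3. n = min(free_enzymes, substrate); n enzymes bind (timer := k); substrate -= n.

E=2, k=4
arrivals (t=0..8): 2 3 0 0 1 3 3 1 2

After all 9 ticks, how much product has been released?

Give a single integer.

t=0: arr=2 -> substrate=0 bound=2 product=0
t=1: arr=3 -> substrate=3 bound=2 product=0
t=2: arr=0 -> substrate=3 bound=2 product=0
t=3: arr=0 -> substrate=3 bound=2 product=0
t=4: arr=1 -> substrate=2 bound=2 product=2
t=5: arr=3 -> substrate=5 bound=2 product=2
t=6: arr=3 -> substrate=8 bound=2 product=2
t=7: arr=1 -> substrate=9 bound=2 product=2
t=8: arr=2 -> substrate=9 bound=2 product=4

Answer: 4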